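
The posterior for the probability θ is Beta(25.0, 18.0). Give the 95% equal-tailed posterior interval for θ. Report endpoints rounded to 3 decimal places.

Posterior: Beta(25.0, 18.0).
Equal-tailed 95% interval: the 0.025 and 0.975 quantiles of Beta(25.0, 18.0).
Posterior mean ≈ 0.581, SD ≈ 0.074; a Normal approximation gives roughly [0.436, 0.727].
Exact: F⁻¹(0.025) = 0.433; F⁻¹(0.975) = 0.723.

[0.433, 0.723]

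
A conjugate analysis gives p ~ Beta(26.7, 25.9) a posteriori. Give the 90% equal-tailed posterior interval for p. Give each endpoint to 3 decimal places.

Posterior: Beta(26.7, 25.9).
Equal-tailed 90% interval: the 0.05 and 0.95 quantiles of Beta(26.7, 25.9).
Posterior mean ≈ 0.508, SD ≈ 0.068; a Normal approximation gives roughly [0.395, 0.620].
Exact: F⁻¹(0.05) = 0.395; F⁻¹(0.95) = 0.620.

[0.395, 0.620]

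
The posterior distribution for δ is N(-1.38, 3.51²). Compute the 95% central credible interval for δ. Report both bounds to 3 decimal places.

The posterior is symmetric, so the 95% equal-tailed interval is δ = -1.38 ± z·3.51 with z = 1.960.
Half-width: 1.960 × 3.51 = 6.879.
-1.38 − 6.879 = -8.259; -1.38 + 6.879 = 5.499.

[-8.259, 5.499]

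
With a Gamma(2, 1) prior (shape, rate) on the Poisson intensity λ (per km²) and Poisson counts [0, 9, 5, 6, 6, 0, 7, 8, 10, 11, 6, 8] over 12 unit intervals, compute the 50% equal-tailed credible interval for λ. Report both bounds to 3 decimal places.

[5.529, 6.443]

Posterior: Gamma(2+76, 1+12) = Gamma(78, 13) (shape, rate).
Equal-tailed 50% interval: Gamma(78, 13) quantiles at 0.25 and 0.75.
Posterior mean ≈ 6.000, SD ≈ 0.679; a Normal approximation gives roughly [5.542, 6.458].
Exact: lower = 5.529; upper = 6.443.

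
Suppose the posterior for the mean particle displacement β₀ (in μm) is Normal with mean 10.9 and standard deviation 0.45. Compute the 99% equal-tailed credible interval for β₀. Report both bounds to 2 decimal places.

[9.74, 12.06]

The posterior is symmetric, so the 99% equal-tailed interval is β₀ = 10.9 ± z·0.45 with z = 2.576.
Half-width: 2.576 × 0.45 = 1.16.
10.9 − 1.16 = 9.74; 10.9 + 1.16 = 12.06.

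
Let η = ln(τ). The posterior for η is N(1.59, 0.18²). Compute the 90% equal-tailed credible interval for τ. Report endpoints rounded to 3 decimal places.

[3.647, 6.593]

On the log scale the 90% interval is 1.59 ± 1.645 × 0.18 = [1.2939, 1.8861].
Exponentiate: [e^1.2939, e^1.8861] = [3.647, 6.593].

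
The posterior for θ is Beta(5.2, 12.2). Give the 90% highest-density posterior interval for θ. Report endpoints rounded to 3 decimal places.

The posterior is unimodal and skewed, so the HPD interval has equal density at both endpoints and is the shortest 90% interval.
Solving f(0.123) = f(0.469) with F(0.469) − F(0.123) = 0.90 gives [0.123, 0.469].
For comparison, the equal-tailed interval is [0.137, 0.487]; the HPD is narrower and shifted toward the mode.

[0.123, 0.469]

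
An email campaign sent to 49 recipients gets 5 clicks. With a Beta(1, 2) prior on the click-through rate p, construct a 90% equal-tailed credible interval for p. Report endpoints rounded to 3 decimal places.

[0.052, 0.195]

Posterior: Beta(1+5, 2+44) = Beta(6, 46).
Equal-tailed 90% interval: the 0.05 and 0.95 quantiles of Beta(6, 46).
Posterior mean ≈ 0.115, SD ≈ 0.044; a Normal approximation gives roughly [0.043, 0.188].
Exact: F⁻¹(0.05) = 0.052; F⁻¹(0.95) = 0.195.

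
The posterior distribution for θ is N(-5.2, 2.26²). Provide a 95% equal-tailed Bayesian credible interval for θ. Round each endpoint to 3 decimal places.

The posterior is symmetric, so the 95% equal-tailed interval is θ = -5.2 ± z·2.26 with z = 1.960.
Half-width: 1.960 × 2.26 = 4.430.
-5.2 − 4.430 = -9.630; -5.2 + 4.430 = -0.770.

[-9.630, -0.770]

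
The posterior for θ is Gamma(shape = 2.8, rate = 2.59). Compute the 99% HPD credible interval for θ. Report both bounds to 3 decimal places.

[0.037, 3.127]

The posterior is unimodal and skewed, so the HPD interval has equal density at both endpoints and is the shortest 99% interval.
Solving f(0.037) = f(3.127) with F(3.127) − F(0.037) = 0.99 gives [0.037, 3.127].
For comparison, the equal-tailed interval is [0.109, 3.444]; the HPD is narrower and shifted toward the mode.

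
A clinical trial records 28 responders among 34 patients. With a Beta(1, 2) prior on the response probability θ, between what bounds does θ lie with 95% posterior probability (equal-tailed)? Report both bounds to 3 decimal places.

[0.640, 0.899]

Posterior: Beta(1+28, 2+6) = Beta(29, 8).
Equal-tailed 95% interval: the 0.025 and 0.975 quantiles of Beta(29, 8).
Posterior mean ≈ 0.784, SD ≈ 0.067; a Normal approximation gives roughly [0.653, 0.915].
Exact: F⁻¹(0.025) = 0.640; F⁻¹(0.975) = 0.899.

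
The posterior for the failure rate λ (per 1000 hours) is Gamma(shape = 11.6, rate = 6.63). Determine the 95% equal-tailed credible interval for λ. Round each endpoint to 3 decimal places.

[0.892, 2.891]

Posterior: Gamma(shape 11.6, rate 6.63).
Equal-tailed 95% interval: Gamma(11.6, 6.63) quantiles at 0.025 and 0.975.
Posterior mean ≈ 1.750, SD ≈ 0.514; a Normal approximation gives roughly [0.743, 2.756].
Exact: lower = 0.892; upper = 2.891.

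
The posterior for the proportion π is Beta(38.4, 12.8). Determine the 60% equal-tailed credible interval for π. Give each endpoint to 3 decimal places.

[0.700, 0.802]

Posterior: Beta(38.4, 12.8).
Equal-tailed 60% interval: the 0.2 and 0.8 quantiles of Beta(38.4, 12.8).
Posterior mean ≈ 0.750, SD ≈ 0.060; a Normal approximation gives roughly [0.700, 0.800].
Exact: F⁻¹(0.2) = 0.700; F⁻¹(0.8) = 0.802.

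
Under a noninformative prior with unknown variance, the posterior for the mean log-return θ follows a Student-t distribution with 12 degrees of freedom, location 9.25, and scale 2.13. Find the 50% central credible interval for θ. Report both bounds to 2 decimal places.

[7.77, 10.73]

The t_12 distribution is symmetric; the 50% interval is 9.25 ± t·2.13 with t_{0.75,12} = 0.695.
Half-width: 0.695 × 2.13 = 1.48.
9.25 − 1.48 = 7.77; 9.25 + 1.48 = 10.73.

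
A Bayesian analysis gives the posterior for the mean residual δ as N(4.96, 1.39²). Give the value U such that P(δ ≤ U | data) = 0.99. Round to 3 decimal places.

8.194

Need U with P(δ ≤ U) = 0.99: U = 4.96 + z_{0.01}·1.39.
z = 2.326; U = 4.96 + 2.326 × 1.39 = 8.194.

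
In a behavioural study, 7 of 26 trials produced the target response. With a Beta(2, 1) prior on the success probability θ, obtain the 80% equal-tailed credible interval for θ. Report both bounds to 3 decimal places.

[0.204, 0.422]

Posterior: Beta(2+7, 1+19) = Beta(9, 20).
Equal-tailed 80% interval: the 0.1 and 0.9 quantiles of Beta(9, 20).
Posterior mean ≈ 0.310, SD ≈ 0.084; a Normal approximation gives roughly [0.202, 0.419].
Exact: F⁻¹(0.1) = 0.204; F⁻¹(0.9) = 0.422.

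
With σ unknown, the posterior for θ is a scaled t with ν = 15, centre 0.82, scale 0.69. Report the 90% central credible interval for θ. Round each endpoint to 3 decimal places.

[-0.390, 2.030]

The t_15 distribution is symmetric; the 90% interval is 0.82 ± t·0.69 with t_{0.95,15} = 1.753.
Half-width: 1.753 × 0.69 = 1.210.
0.82 − 1.210 = -0.390; 0.82 + 1.210 = 2.030.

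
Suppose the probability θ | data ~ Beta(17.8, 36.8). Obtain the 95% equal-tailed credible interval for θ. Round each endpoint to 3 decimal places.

Posterior: Beta(17.8, 36.8).
Equal-tailed 95% interval: the 0.025 and 0.975 quantiles of Beta(17.8, 36.8).
Posterior mean ≈ 0.326, SD ≈ 0.063; a Normal approximation gives roughly [0.203, 0.449].
Exact: F⁻¹(0.025) = 0.209; F⁻¹(0.975) = 0.455.

[0.209, 0.455]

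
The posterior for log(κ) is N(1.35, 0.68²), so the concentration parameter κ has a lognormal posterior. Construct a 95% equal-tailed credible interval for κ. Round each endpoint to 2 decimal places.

On the log scale the 95% interval is 1.35 ± 1.960 × 0.68 = [0.0172, 2.6828].
Exponentiate: [e^0.0172, e^2.6828] = [1.02, 14.63].

[1.02, 14.63]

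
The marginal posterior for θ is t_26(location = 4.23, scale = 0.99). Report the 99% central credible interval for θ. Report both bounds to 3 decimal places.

[1.479, 6.981]

The t_26 distribution is symmetric; the 99% interval is 4.23 ± t·0.99 with t_{0.995,26} = 2.779.
Half-width: 2.779 × 0.99 = 2.751.
4.23 − 2.751 = 1.479; 4.23 + 2.751 = 6.981.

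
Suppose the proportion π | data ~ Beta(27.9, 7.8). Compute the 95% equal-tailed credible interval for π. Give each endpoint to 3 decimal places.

[0.634, 0.899]

Posterior: Beta(27.9, 7.8).
Equal-tailed 95% interval: the 0.025 and 0.975 quantiles of Beta(27.9, 7.8).
Posterior mean ≈ 0.782, SD ≈ 0.068; a Normal approximation gives roughly [0.648, 0.915].
Exact: F⁻¹(0.025) = 0.634; F⁻¹(0.975) = 0.899.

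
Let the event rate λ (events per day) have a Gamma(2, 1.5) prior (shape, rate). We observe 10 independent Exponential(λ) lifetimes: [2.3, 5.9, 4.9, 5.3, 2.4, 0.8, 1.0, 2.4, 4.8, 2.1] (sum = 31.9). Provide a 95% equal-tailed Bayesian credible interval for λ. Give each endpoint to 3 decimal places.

Posterior: Gamma(2+10, 1.5+31.9) = Gamma(12, 33.4) (shape, rate).
Equal-tailed 95% interval: Gamma(12, 33.4) quantiles at 0.025 and 0.975.
Posterior mean ≈ 0.359, SD ≈ 0.104; a Normal approximation gives roughly [0.156, 0.563].
Exact: lower = 0.186; upper = 0.589.

[0.186, 0.589]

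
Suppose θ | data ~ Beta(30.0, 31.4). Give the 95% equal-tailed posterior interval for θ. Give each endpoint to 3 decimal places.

Posterior: Beta(30.0, 31.4).
Equal-tailed 95% interval: the 0.025 and 0.975 quantiles of Beta(30.0, 31.4).
Posterior mean ≈ 0.489, SD ≈ 0.063; a Normal approximation gives roughly [0.365, 0.613].
Exact: F⁻¹(0.025) = 0.365; F⁻¹(0.975) = 0.613.

[0.365, 0.613]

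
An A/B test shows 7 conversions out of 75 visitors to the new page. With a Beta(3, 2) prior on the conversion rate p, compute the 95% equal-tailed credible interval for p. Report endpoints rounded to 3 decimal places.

[0.062, 0.205]

Posterior: Beta(3+7, 2+68) = Beta(10, 70).
Equal-tailed 95% interval: the 0.025 and 0.975 quantiles of Beta(10, 70).
Posterior mean ≈ 0.125, SD ≈ 0.037; a Normal approximation gives roughly [0.053, 0.197].
Exact: F⁻¹(0.025) = 0.062; F⁻¹(0.975) = 0.205.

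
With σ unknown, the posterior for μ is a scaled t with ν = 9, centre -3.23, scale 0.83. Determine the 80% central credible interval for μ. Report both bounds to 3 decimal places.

[-4.378, -2.082]

The t_9 distribution is symmetric; the 80% interval is -3.23 ± t·0.83 with t_{0.9,9} = 1.383.
Half-width: 1.383 × 0.83 = 1.148.
-3.23 − 1.148 = -4.378; -3.23 + 1.148 = -2.082.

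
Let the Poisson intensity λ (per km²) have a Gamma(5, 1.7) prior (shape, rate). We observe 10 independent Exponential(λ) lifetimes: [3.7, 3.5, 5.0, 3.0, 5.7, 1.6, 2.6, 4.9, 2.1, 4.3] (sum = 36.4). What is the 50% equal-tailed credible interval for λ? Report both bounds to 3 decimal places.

[0.321, 0.457]

Posterior: Gamma(5+10, 1.7+36.4) = Gamma(15, 38.1) (shape, rate).
Equal-tailed 50% interval: Gamma(15, 38.1) quantiles at 0.25 and 0.75.
Posterior mean ≈ 0.394, SD ≈ 0.102; a Normal approximation gives roughly [0.325, 0.462].
Exact: lower = 0.321; upper = 0.457.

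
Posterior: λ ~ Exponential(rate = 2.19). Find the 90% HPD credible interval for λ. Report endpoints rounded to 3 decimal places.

The exponential density is strictly decreasing on [0, ∞), so the HPD interval is anchored at 0: [0, q] with P(λ ≤ q) = 0.90.
q = −ln(1 − 0.90) / 2.19 = 2.3026 / 2.19 = 1.051.

[0.000, 1.051]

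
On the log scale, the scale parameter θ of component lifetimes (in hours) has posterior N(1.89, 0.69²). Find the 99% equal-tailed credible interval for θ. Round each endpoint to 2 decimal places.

On the log scale the 99% interval is 1.89 ± 2.576 × 0.69 = [0.1127, 3.6673].
Exponentiate: [e^0.1127, e^3.6673] = [1.12, 39.15].

[1.12, 39.15]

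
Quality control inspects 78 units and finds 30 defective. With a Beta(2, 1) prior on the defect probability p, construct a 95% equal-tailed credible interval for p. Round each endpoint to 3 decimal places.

[0.292, 0.503]

Posterior: Beta(2+30, 1+48) = Beta(32, 49).
Equal-tailed 95% interval: the 0.025 and 0.975 quantiles of Beta(32, 49).
Posterior mean ≈ 0.395, SD ≈ 0.054; a Normal approximation gives roughly [0.289, 0.501].
Exact: F⁻¹(0.025) = 0.292; F⁻¹(0.975) = 0.503.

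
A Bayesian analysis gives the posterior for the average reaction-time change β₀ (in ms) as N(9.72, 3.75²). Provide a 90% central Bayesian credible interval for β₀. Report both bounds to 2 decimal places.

[3.55, 15.89]

The posterior is symmetric, so the 90% equal-tailed interval is β₀ = 9.72 ± z·3.75 with z = 1.645.
Half-width: 1.645 × 3.75 = 6.17.
9.72 − 6.17 = 3.55; 9.72 + 6.17 = 15.89.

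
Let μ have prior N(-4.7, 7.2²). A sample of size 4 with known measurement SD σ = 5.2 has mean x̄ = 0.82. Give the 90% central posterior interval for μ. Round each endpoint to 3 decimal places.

[-3.839, 4.206]

Posterior precision = 1/7.2² + 4/5.2² = 0.0193 + 0.1479 = 0.1672, so posterior SD = 2.4454.
Posterior mean = (-4.7/7.2² + 4·0.82/5.2²) / 0.1672 = 0.1832.
Interval: 0.1832 ± 1.645 × 2.4454 → [-3.839, 4.206].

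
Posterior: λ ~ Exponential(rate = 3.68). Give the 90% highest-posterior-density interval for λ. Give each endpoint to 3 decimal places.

[0.000, 0.626]

The exponential density is strictly decreasing on [0, ∞), so the HPD interval is anchored at 0: [0, q] with P(λ ≤ q) = 0.90.
q = −ln(1 − 0.90) / 3.68 = 2.3026 / 3.68 = 0.626.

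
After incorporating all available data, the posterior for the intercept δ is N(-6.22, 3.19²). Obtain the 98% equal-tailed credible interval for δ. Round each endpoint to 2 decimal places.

The posterior is symmetric, so the 98% equal-tailed interval is δ = -6.22 ± z·3.19 with z = 2.326.
Half-width: 2.326 × 3.19 = 7.42.
-6.22 − 7.42 = -13.64; -6.22 + 7.42 = 1.20.

[-13.64, 1.20]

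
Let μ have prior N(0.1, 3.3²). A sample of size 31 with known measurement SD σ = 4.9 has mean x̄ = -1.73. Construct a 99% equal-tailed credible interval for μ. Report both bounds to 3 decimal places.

[-3.799, 0.582]

Posterior precision = 1/3.3² + 31/4.9² = 0.0918 + 1.2911 = 1.3830, so posterior SD = 0.8503.
Posterior mean = (0.1/3.3² + 31·-1.73/4.9²) / 1.3830 = -1.6085.
Interval: -1.6085 ± 2.576 × 0.8503 → [-3.799, 0.582].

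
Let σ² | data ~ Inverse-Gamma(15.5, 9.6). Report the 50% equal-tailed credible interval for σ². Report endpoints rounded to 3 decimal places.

Inverse-Gamma(15.5, 9.6) quantiles: F⁻¹(0.25) and F⁻¹(0.75).
Equivalently, 1/σ² ~ Gamma(15.5, rate = 9.6); invert its 0.75 and 0.25 quantiles.
Posterior mean ≈ 0.662, SD ≈ 0.180; a Normal approximation gives roughly [0.541, 0.784].
Exact: lower = 0.535; upper = 0.756.

[0.535, 0.756]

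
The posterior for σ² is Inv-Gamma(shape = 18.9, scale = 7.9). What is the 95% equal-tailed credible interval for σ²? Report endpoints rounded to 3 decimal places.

[0.279, 0.695]

Inverse-Gamma(18.9, 7.9) quantiles: F⁻¹(0.025) and F⁻¹(0.975).
Equivalently, 1/σ² ~ Gamma(18.9, rate = 7.9); invert its 0.975 and 0.025 quantiles.
Posterior mean ≈ 0.441, SD ≈ 0.107; a Normal approximation gives roughly [0.231, 0.652].
Exact: lower = 0.279; upper = 0.695.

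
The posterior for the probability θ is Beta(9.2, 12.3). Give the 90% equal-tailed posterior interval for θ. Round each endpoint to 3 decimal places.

[0.260, 0.604]

Posterior: Beta(9.2, 12.3).
Equal-tailed 90% interval: the 0.05 and 0.95 quantiles of Beta(9.2, 12.3).
Posterior mean ≈ 0.428, SD ≈ 0.104; a Normal approximation gives roughly [0.256, 0.599].
Exact: F⁻¹(0.05) = 0.260; F⁻¹(0.95) = 0.604.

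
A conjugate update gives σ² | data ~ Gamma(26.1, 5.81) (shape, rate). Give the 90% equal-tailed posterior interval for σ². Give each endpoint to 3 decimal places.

[3.150, 6.030]

Posterior: Gamma(shape 26.1, rate 5.81).
Equal-tailed 90% interval: Gamma(26.1, 5.81) quantiles at 0.05 and 0.95.
Posterior mean ≈ 4.492, SD ≈ 0.879; a Normal approximation gives roughly [3.046, 5.939].
Exact: lower = 3.150; upper = 6.030.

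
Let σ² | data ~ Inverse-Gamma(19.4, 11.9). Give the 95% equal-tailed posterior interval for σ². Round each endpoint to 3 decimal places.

Inverse-Gamma(19.4, 11.9) quantiles: F⁻¹(0.025) and F⁻¹(0.975).
Equivalently, 1/σ² ~ Gamma(19.4, rate = 11.9); invert its 0.975 and 0.025 quantiles.
Posterior mean ≈ 0.647, SD ≈ 0.155; a Normal approximation gives roughly [0.343, 0.951].
Exact: lower = 0.411; upper = 1.013.

[0.411, 1.013]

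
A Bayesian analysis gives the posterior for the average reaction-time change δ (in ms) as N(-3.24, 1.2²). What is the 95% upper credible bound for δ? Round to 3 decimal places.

-1.266

Need U with P(δ ≤ U) = 0.95: U = -3.24 + z_{0.05}·1.2.
z = 1.645; U = -3.24 + 1.645 × 1.2 = -1.266.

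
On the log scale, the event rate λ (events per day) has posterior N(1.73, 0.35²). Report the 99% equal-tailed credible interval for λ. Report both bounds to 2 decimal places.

On the log scale the 99% interval is 1.73 ± 2.576 × 0.35 = [0.8285, 2.6315].
Exponentiate: [e^0.8285, e^2.6315] = [2.29, 13.90].

[2.29, 13.90]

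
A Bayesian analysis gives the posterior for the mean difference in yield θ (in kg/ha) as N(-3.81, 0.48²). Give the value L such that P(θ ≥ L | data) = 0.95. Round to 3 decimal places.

Need L with P(θ ≥ L) = 0.95: L = -3.81 − z_{0.05}·0.48.
z = 1.645; L = -3.81 − 1.645 × 0.48 = -4.600.

-4.600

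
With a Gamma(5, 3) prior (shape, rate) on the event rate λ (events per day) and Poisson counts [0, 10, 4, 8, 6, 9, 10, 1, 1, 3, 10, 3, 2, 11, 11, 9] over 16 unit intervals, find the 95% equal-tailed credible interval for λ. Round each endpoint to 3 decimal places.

Posterior: Gamma(5+98, 3+16) = Gamma(103, 19) (shape, rate).
Equal-tailed 95% interval: Gamma(103, 19) quantiles at 0.025 and 0.975.
Posterior mean ≈ 5.421, SD ≈ 0.534; a Normal approximation gives roughly [4.374, 6.468].
Exact: lower = 4.425; upper = 6.517.

[4.425, 6.517]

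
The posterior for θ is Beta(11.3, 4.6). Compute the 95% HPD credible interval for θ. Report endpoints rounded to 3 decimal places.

[0.494, 0.912]

The posterior is unimodal and skewed, so the HPD interval has equal density at both endpoints and is the shortest 95% interval.
Solving f(0.494) = f(0.912) with F(0.912) − F(0.494) = 0.95 gives [0.494, 0.912].
For comparison, the equal-tailed interval is [0.474, 0.898]; the HPD is narrower and shifted toward the mode.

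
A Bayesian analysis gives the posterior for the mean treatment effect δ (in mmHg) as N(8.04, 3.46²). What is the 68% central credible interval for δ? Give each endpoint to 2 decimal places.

[4.60, 11.48]

The posterior is symmetric, so the 68% equal-tailed interval is δ = 8.04 ± z·3.46 with z = 0.994.
Half-width: 0.994 × 3.46 = 3.44.
8.04 − 3.44 = 4.60; 8.04 + 3.44 = 11.48.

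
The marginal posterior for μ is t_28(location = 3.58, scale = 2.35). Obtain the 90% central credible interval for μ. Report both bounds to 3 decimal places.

[-0.418, 7.578]

The t_28 distribution is symmetric; the 90% interval is 3.58 ± t·2.35 with t_{0.95,28} = 1.701.
Half-width: 1.701 × 2.35 = 3.998.
3.58 − 3.998 = -0.418; 3.58 + 3.998 = 7.578.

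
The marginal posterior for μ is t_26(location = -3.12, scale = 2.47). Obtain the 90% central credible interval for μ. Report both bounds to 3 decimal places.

The t_26 distribution is symmetric; the 90% interval is -3.12 ± t·2.47 with t_{0.95,26} = 1.706.
Half-width: 1.706 × 2.47 = 4.213.
-3.12 − 4.213 = -7.333; -3.12 + 4.213 = 1.093.

[-7.333, 1.093]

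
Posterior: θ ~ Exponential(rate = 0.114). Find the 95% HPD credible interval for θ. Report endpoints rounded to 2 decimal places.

The exponential density is strictly decreasing on [0, ∞), so the HPD interval is anchored at 0: [0, q] with P(θ ≤ q) = 0.95.
q = −ln(1 − 0.95) / 0.114 = 2.9957 / 0.114 = 26.28.

[0.00, 26.28]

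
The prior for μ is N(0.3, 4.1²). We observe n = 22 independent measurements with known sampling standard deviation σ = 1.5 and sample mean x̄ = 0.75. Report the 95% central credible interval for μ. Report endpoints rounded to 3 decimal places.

[0.122, 1.372]

Posterior precision = 1/4.1² + 22/1.5² = 0.0595 + 9.7778 = 9.8373, so posterior SD = 0.3188.
Posterior mean = (0.3/4.1² + 22·0.75/1.5²) / 9.8373 = 0.7473.
Interval: 0.7473 ± 1.960 × 0.3188 → [0.122, 1.372].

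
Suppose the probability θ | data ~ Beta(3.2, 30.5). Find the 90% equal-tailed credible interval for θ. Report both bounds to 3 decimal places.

[0.029, 0.188]

Posterior: Beta(3.2, 30.5).
Equal-tailed 90% interval: the 0.05 and 0.95 quantiles of Beta(3.2, 30.5).
Posterior mean ≈ 0.095, SD ≈ 0.050; a Normal approximation gives roughly [0.013, 0.177].
Exact: F⁻¹(0.05) = 0.029; F⁻¹(0.95) = 0.188.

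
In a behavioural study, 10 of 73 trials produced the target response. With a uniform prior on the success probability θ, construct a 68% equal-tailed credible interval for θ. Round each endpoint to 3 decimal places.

Posterior: Beta(1+10, 1+63) = Beta(11, 64).
Equal-tailed 68% interval: the 0.16 and 0.84 quantiles of Beta(11, 64).
Posterior mean ≈ 0.147, SD ≈ 0.041; a Normal approximation gives roughly [0.106, 0.187].
Exact: F⁻¹(0.16) = 0.106; F⁻¹(0.84) = 0.187.

[0.106, 0.187]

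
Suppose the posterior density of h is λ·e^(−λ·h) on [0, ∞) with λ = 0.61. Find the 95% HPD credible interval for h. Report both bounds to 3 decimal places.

[0.000, 4.911]

The exponential density is strictly decreasing on [0, ∞), so the HPD interval is anchored at 0: [0, q] with P(h ≤ q) = 0.95.
q = −ln(1 − 0.95) / 0.61 = 2.9957 / 0.61 = 4.911.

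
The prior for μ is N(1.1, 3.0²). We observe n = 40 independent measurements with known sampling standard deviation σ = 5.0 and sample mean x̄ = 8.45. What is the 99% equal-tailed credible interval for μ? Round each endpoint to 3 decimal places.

Posterior precision = 1/3.0² + 40/5.0² = 0.1111 + 1.6000 = 1.7111, so posterior SD = 0.7645.
Posterior mean = (1.1/3.0² + 40·8.45/5.0²) / 1.7111 = 7.9727.
Interval: 7.9727 ± 2.576 × 0.7645 → [6.004, 9.942].

[6.004, 9.942]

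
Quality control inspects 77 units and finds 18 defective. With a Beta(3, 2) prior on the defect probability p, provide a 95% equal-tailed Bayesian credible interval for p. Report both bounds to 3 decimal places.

[0.168, 0.355]

Posterior: Beta(3+18, 2+59) = Beta(21, 61).
Equal-tailed 95% interval: the 0.025 and 0.975 quantiles of Beta(21, 61).
Posterior mean ≈ 0.256, SD ≈ 0.048; a Normal approximation gives roughly [0.162, 0.350].
Exact: F⁻¹(0.025) = 0.168; F⁻¹(0.975) = 0.355.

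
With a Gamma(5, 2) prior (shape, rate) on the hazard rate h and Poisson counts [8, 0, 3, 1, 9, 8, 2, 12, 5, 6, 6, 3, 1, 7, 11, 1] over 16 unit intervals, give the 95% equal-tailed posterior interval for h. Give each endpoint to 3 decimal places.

Posterior: Gamma(5+83, 2+16) = Gamma(88, 18) (shape, rate).
Equal-tailed 95% interval: Gamma(88, 18) quantiles at 0.025 and 0.975.
Posterior mean ≈ 4.889, SD ≈ 0.521; a Normal approximation gives roughly [3.867, 5.910].
Exact: lower = 3.921; upper = 5.962.

[3.921, 5.962]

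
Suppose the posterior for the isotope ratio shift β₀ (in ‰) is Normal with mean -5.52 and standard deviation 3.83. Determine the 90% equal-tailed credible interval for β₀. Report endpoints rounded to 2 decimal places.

[-11.82, 0.78]

The posterior is symmetric, so the 90% equal-tailed interval is β₀ = -5.52 ± z·3.83 with z = 1.645.
Half-width: 1.645 × 3.83 = 6.30.
-5.52 − 6.30 = -11.82; -5.52 + 6.30 = 0.78.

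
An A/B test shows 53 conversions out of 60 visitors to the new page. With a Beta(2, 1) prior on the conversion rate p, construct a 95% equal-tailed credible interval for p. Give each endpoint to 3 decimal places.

[0.781, 0.943]

Posterior: Beta(2+53, 1+7) = Beta(55, 8).
Equal-tailed 95% interval: the 0.025 and 0.975 quantiles of Beta(55, 8).
Posterior mean ≈ 0.873, SD ≈ 0.042; a Normal approximation gives roughly [0.791, 0.955].
Exact: F⁻¹(0.025) = 0.781; F⁻¹(0.975) = 0.943.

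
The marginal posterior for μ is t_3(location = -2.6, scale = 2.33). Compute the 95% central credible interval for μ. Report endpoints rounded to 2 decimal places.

The t_3 distribution is symmetric; the 95% interval is -2.6 ± t·2.33 with t_{0.975,3} = 3.182.
Half-width: 3.182 × 2.33 = 7.42.
-2.6 − 7.42 = -10.02; -2.6 + 7.42 = 4.82.

[-10.02, 4.82]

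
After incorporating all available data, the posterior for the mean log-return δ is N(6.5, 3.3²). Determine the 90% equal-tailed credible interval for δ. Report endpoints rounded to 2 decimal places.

The posterior is symmetric, so the 90% equal-tailed interval is δ = 6.5 ± z·3.3 with z = 1.645.
Half-width: 1.645 × 3.3 = 5.43.
6.5 − 5.43 = 1.07; 6.5 + 5.43 = 11.93.

[1.07, 11.93]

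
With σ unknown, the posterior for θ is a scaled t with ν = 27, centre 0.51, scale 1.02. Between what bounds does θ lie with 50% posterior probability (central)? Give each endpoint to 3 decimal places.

[-0.187, 1.207]

The t_27 distribution is symmetric; the 50% interval is 0.51 ± t·1.02 with t_{0.75,27} = 0.684.
Half-width: 0.684 × 1.02 = 0.697.
0.51 − 0.697 = -0.187; 0.51 + 0.697 = 1.207.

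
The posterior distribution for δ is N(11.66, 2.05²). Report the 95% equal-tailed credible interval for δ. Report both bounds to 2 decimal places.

The posterior is symmetric, so the 95% equal-tailed interval is δ = 11.66 ± z·2.05 with z = 1.960.
Half-width: 1.960 × 2.05 = 4.02.
11.66 − 4.02 = 7.64; 11.66 + 4.02 = 15.68.

[7.64, 15.68]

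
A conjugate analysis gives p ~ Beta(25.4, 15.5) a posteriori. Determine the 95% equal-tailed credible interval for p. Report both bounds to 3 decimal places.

Posterior: Beta(25.4, 15.5).
Equal-tailed 95% interval: the 0.025 and 0.975 quantiles of Beta(25.4, 15.5).
Posterior mean ≈ 0.621, SD ≈ 0.075; a Normal approximation gives roughly [0.474, 0.768].
Exact: F⁻¹(0.025) = 0.469; F⁻¹(0.975) = 0.761.

[0.469, 0.761]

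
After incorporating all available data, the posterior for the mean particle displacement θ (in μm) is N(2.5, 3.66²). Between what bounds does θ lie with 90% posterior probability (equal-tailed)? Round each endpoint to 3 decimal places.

[-3.520, 8.520]

The posterior is symmetric, so the 90% equal-tailed interval is θ = 2.5 ± z·3.66 with z = 1.645.
Half-width: 1.645 × 3.66 = 6.020.
2.5 − 6.020 = -3.520; 2.5 + 6.020 = 8.520.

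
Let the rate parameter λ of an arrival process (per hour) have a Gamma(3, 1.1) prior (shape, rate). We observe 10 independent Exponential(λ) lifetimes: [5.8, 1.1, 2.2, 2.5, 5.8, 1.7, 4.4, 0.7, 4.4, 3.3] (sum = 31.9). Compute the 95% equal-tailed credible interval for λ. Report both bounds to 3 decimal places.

[0.210, 0.635]

Posterior: Gamma(3+10, 1.1+31.9) = Gamma(13, 33.0) (shape, rate).
Equal-tailed 95% interval: Gamma(13, 33.0) quantiles at 0.025 and 0.975.
Posterior mean ≈ 0.394, SD ≈ 0.109; a Normal approximation gives roughly [0.180, 0.608].
Exact: lower = 0.210; upper = 0.635.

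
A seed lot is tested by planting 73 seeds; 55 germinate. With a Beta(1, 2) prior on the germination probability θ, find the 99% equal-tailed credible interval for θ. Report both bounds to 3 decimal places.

[0.598, 0.853]

Posterior: Beta(1+55, 2+18) = Beta(56, 20).
Equal-tailed 99% interval: the 0.005 and 0.995 quantiles of Beta(56, 20).
Posterior mean ≈ 0.737, SD ≈ 0.050; a Normal approximation gives roughly [0.608, 0.866].
Exact: F⁻¹(0.005) = 0.598; F⁻¹(0.995) = 0.853.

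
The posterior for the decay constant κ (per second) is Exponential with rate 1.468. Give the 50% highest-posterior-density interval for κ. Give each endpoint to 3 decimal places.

The exponential density is strictly decreasing on [0, ∞), so the HPD interval is anchored at 0: [0, q] with P(κ ≤ q) = 0.50.
q = −ln(1 − 0.50) / 1.468 = 0.6931 / 1.468 = 0.472.

[0.000, 0.472]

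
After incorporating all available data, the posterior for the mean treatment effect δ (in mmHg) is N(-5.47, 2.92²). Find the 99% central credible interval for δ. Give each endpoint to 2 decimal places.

The posterior is symmetric, so the 99% equal-tailed interval is δ = -5.47 ± z·2.92 with z = 2.576.
Half-width: 2.576 × 2.92 = 7.52.
-5.47 − 7.52 = -12.99; -5.47 + 7.52 = 2.05.

[-12.99, 2.05]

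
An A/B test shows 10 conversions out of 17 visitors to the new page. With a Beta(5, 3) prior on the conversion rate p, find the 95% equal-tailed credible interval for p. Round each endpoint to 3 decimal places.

[0.406, 0.779]

Posterior: Beta(5+10, 3+7) = Beta(15, 10).
Equal-tailed 95% interval: the 0.025 and 0.975 quantiles of Beta(15, 10).
Posterior mean ≈ 0.600, SD ≈ 0.096; a Normal approximation gives roughly [0.412, 0.788].
Exact: F⁻¹(0.025) = 0.406; F⁻¹(0.975) = 0.779.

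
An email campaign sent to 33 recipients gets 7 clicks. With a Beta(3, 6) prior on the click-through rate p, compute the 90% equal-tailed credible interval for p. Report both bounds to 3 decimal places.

Posterior: Beta(3+7, 6+26) = Beta(10, 32).
Equal-tailed 90% interval: the 0.05 and 0.95 quantiles of Beta(10, 32).
Posterior mean ≈ 0.238, SD ≈ 0.065; a Normal approximation gives roughly [0.131, 0.345].
Exact: F⁻¹(0.05) = 0.139; F⁻¹(0.95) = 0.352.

[0.139, 0.352]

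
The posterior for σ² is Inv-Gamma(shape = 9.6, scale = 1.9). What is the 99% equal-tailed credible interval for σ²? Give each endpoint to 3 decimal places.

[0.098, 0.546]

Inverse-Gamma(9.6, 1.9) quantiles: F⁻¹(0.005) and F⁻¹(0.995).
Equivalently, 1/σ² ~ Gamma(9.6, rate = 1.9); invert its 0.995 and 0.005 quantiles.
Posterior mean ≈ 0.221, SD ≈ 0.080; a Normal approximation gives roughly [0.015, 0.427].
Exact: lower = 0.098; upper = 0.546.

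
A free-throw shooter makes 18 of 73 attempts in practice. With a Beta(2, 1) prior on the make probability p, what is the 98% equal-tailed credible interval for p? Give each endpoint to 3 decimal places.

Posterior: Beta(2+18, 1+55) = Beta(20, 56).
Equal-tailed 98% interval: the 0.01 and 0.99 quantiles of Beta(20, 56).
Posterior mean ≈ 0.263, SD ≈ 0.050; a Normal approximation gives roughly [0.146, 0.380].
Exact: F⁻¹(0.01) = 0.157; F⁻¹(0.99) = 0.388.

[0.157, 0.388]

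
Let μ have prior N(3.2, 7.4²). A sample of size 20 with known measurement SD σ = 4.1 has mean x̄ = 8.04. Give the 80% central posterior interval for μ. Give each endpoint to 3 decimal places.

[6.801, 9.133]

Posterior precision = 1/7.4² + 20/4.1² = 0.0183 + 1.1898 = 1.2080, so posterior SD = 0.9098.
Posterior mean = (3.2/7.4² + 20·8.04/4.1²) / 1.2080 = 7.9668.
Interval: 7.9668 ± 1.282 × 0.9098 → [6.801, 9.133].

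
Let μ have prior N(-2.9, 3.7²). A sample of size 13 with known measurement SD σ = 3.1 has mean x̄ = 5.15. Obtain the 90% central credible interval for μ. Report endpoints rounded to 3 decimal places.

[3.360, 6.115]

Posterior precision = 1/3.7² + 13/3.1² = 0.0730 + 1.3528 = 1.4258, so posterior SD = 0.8375.
Posterior mean = (-2.9/3.7² + 13·5.15/3.1²) / 1.4258 = 4.7376.
Interval: 4.7376 ± 1.645 × 0.8375 → [3.360, 6.115].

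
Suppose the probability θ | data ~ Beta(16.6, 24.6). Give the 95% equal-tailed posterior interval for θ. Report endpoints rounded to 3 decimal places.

[0.260, 0.555]

Posterior: Beta(16.6, 24.6).
Equal-tailed 95% interval: the 0.025 and 0.975 quantiles of Beta(16.6, 24.6).
Posterior mean ≈ 0.403, SD ≈ 0.076; a Normal approximation gives roughly [0.255, 0.551].
Exact: F⁻¹(0.025) = 0.260; F⁻¹(0.975) = 0.555.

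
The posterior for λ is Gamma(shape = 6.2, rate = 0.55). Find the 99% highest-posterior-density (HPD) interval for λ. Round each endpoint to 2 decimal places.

The posterior is unimodal and skewed, so the HPD interval has equal density at both endpoints and is the shortest 99% interval.
Solving f(2.30) = f(24.79) with F(24.79) − F(2.30) = 0.99 gives [2.30, 24.79].
For comparison, the equal-tailed interval is [2.97, 26.28]; the HPD is narrower and shifted toward the mode.

[2.30, 24.79]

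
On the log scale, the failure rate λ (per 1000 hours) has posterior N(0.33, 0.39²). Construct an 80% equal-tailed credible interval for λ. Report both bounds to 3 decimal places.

[0.844, 2.293]

On the log scale the 80% interval is 0.33 ± 1.282 × 0.39 = [-0.1698, 0.8298].
Exponentiate: [e^-0.1698, e^0.8298] = [0.844, 2.293].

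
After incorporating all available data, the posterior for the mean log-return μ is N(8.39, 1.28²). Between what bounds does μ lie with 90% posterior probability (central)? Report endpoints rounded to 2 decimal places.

The posterior is symmetric, so the 90% equal-tailed interval is μ = 8.39 ± z·1.28 with z = 1.645.
Half-width: 1.645 × 1.28 = 2.11.
8.39 − 2.11 = 6.28; 8.39 + 2.11 = 10.50.

[6.28, 10.50]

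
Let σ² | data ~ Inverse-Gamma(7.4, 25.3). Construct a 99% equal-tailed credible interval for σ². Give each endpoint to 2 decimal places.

Inverse-Gamma(7.4, 25.3) quantiles: F⁻¹(0.005) and F⁻¹(0.995).
Equivalently, 1/σ² ~ Gamma(7.4, rate = 25.3); invert its 0.995 and 0.005 quantiles.
Posterior mean ≈ 3.95, SD ≈ 1.70; a Normal approximation gives roughly [-0.43, 8.34].
Exact: lower = 1.56; upper = 11.26.

[1.56, 11.26]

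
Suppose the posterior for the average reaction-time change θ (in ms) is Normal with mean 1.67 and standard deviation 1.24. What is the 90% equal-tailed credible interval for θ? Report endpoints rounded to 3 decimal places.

The posterior is symmetric, so the 90% equal-tailed interval is θ = 1.67 ± z·1.24 with z = 1.645.
Half-width: 1.645 × 1.24 = 2.040.
1.67 − 2.040 = -0.370; 1.67 + 2.040 = 3.710.

[-0.370, 3.710]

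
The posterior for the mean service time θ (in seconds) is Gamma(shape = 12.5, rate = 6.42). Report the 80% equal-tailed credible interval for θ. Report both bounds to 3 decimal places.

[1.283, 2.678]

Posterior: Gamma(shape 12.5, rate 6.42).
Equal-tailed 80% interval: Gamma(12.5, 6.42) quantiles at 0.1 and 0.9.
Posterior mean ≈ 1.947, SD ≈ 0.551; a Normal approximation gives roughly [1.241, 2.653].
Exact: lower = 1.283; upper = 2.678.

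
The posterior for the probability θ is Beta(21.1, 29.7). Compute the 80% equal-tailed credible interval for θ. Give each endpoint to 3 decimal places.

[0.328, 0.504]

Posterior: Beta(21.1, 29.7).
Equal-tailed 80% interval: the 0.1 and 0.9 quantiles of Beta(21.1, 29.7).
Posterior mean ≈ 0.415, SD ≈ 0.068; a Normal approximation gives roughly [0.328, 0.503].
Exact: F⁻¹(0.1) = 0.328; F⁻¹(0.9) = 0.504.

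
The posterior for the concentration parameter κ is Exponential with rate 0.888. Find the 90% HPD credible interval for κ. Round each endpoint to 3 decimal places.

The exponential density is strictly decreasing on [0, ∞), so the HPD interval is anchored at 0: [0, q] with P(κ ≤ q) = 0.90.
q = −ln(1 − 0.90) / 0.888 = 2.3026 / 0.888 = 2.593.

[0.000, 2.593]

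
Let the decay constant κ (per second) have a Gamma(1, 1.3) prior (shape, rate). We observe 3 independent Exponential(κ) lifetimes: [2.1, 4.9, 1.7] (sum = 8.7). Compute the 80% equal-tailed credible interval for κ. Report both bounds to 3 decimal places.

[0.174, 0.668]

Posterior: Gamma(1+3, 1.3+8.7) = Gamma(4, 10.0) (shape, rate).
Equal-tailed 80% interval: Gamma(4, 10.0) quantiles at 0.1 and 0.9.
Posterior mean ≈ 0.400, SD ≈ 0.200; a Normal approximation gives roughly [0.144, 0.656].
Exact: lower = 0.174; upper = 0.668.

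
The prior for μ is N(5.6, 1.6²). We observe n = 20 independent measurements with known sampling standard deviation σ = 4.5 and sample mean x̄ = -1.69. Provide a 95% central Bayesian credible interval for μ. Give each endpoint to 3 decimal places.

[-1.293, 2.046]

Posterior precision = 1/1.6² + 20/4.5² = 0.3906 + 0.9877 = 1.3783, so posterior SD = 0.8518.
Posterior mean = (5.6/1.6² + 20·-1.69/4.5²) / 1.3783 = 0.3761.
Interval: 0.3761 ± 1.960 × 0.8518 → [-1.293, 2.046].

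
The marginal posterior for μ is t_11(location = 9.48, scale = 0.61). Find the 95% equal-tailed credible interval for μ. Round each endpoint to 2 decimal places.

[8.14, 10.82]

The t_11 distribution is symmetric; the 95% interval is 9.48 ± t·0.61 with t_{0.975,11} = 2.201.
Half-width: 2.201 × 0.61 = 1.34.
9.48 − 1.34 = 8.14; 9.48 + 1.34 = 10.82.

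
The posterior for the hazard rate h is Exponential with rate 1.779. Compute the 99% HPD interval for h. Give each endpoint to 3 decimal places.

The exponential density is strictly decreasing on [0, ∞), so the HPD interval is anchored at 0: [0, q] with P(h ≤ q) = 0.99.
q = −ln(1 − 0.99) / 1.779 = 4.6052 / 1.779 = 2.589.

[0.000, 2.589]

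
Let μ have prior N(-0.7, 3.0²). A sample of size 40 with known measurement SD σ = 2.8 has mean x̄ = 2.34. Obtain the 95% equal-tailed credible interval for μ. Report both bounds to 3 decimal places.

[1.417, 3.134]

Posterior precision = 1/3.0² + 40/2.8² = 0.1111 + 5.1020 = 5.2132, so posterior SD = 0.4380.
Posterior mean = (-0.7/3.0² + 40·2.34/2.8²) / 5.2132 = 2.2752.
Interval: 2.2752 ± 1.960 × 0.4380 → [1.417, 3.134].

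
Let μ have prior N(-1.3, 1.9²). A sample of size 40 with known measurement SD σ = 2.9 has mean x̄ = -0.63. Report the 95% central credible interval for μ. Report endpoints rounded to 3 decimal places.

Posterior precision = 1/1.9² + 40/2.9² = 0.2770 + 4.7562 = 5.0333, so posterior SD = 0.4457.
Posterior mean = (-1.3/1.9² + 40·-0.63/2.9²) / 5.0333 = -0.6669.
Interval: -0.6669 ± 1.960 × 0.4457 → [-1.540, 0.207].

[-1.540, 0.207]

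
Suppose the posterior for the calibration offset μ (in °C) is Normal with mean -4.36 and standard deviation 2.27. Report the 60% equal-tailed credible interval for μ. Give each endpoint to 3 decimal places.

The posterior is symmetric, so the 60% equal-tailed interval is μ = -4.36 ± z·2.27 with z = 0.842.
Half-width: 0.842 × 2.27 = 1.910.
-4.36 − 1.910 = -6.270; -4.36 + 1.910 = -2.450.

[-6.270, -2.450]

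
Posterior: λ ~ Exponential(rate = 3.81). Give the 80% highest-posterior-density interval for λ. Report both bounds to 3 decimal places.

The exponential density is strictly decreasing on [0, ∞), so the HPD interval is anchored at 0: [0, q] with P(λ ≤ q) = 0.80.
q = −ln(1 − 0.80) / 3.81 = 1.6094 / 3.81 = 0.422.

[0.000, 0.422]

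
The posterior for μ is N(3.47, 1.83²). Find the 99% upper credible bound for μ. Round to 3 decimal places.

7.727

Need U with P(μ ≤ U) = 0.99: U = 3.47 + z_{0.01}·1.83.
z = 2.326; U = 3.47 + 2.326 × 1.83 = 7.727.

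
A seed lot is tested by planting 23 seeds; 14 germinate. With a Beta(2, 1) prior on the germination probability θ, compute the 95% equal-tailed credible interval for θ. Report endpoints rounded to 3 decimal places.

[0.425, 0.789]

Posterior: Beta(2+14, 1+9) = Beta(16, 10).
Equal-tailed 95% interval: the 0.025 and 0.975 quantiles of Beta(16, 10).
Posterior mean ≈ 0.615, SD ≈ 0.094; a Normal approximation gives roughly [0.432, 0.799].
Exact: F⁻¹(0.025) = 0.425; F⁻¹(0.975) = 0.789.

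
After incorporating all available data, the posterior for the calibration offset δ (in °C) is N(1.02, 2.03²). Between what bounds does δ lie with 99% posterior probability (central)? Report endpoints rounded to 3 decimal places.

The posterior is symmetric, so the 99% equal-tailed interval is δ = 1.02 ± z·2.03 with z = 2.576.
Half-width: 2.576 × 2.03 = 5.229.
1.02 − 5.229 = -4.209; 1.02 + 5.229 = 6.249.

[-4.209, 6.249]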